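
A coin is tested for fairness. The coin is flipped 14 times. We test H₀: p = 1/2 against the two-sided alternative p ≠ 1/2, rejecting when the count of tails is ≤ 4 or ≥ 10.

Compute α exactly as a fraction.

The significance level is the null-hypothesis probability of the rejection region {≤4} ∪ {≥10}.
The two tails are symmetric, so α = 2·(1 + 14 + 91 + 364 + 1001)/2^14 = 2942/16384 = 1471/8192.

1471/8192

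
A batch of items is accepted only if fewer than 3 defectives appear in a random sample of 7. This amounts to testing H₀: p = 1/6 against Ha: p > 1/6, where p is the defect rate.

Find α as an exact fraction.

α = P(reject H₀ | H₀ true) = P(Y ≥ 3 | p = 1/6), Y ~ Binomial(7, 1/6).
Via the complement, α = 1 − Σ_{j=0}^{2} C(7,j)(1/6)^j(5/6)^{7-j} = 331/3456.

331/3456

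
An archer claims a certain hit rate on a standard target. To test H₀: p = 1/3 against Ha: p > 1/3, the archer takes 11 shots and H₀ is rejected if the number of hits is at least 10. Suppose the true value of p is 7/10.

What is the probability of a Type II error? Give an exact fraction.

2217524751/2500000000

A Type II error is failing to reject when Ha holds: with p = 7/10, β = P(K ≤ 9).
Equivalently, β = 1 − P(K ≥ 10) = 2217524751/2500000000.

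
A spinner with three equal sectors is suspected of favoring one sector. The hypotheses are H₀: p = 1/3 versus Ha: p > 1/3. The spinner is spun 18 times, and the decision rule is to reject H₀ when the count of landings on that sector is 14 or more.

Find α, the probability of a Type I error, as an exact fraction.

α = P(reject H₀ | H₀ true) = P(S ≥ 14 | p = 1/3), with S ~ Binomial(18, 1/3).
Summing C(18,j)(1/3)^j(2/3)^{18−j} for j = 14,…,18 gives 56137/387420489.

56137/387420489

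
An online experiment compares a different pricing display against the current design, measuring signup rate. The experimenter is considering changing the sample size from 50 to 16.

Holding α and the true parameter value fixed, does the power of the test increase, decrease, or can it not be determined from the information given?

It decreases.

Reducing n widens both sampling distributions, so the test has less ability to distinguish Ha from H₀.
Since power = 1 − β and β increases, power decreases.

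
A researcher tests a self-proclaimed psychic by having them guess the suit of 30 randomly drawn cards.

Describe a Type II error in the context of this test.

With the conventional null hypothesis that the subject is guessing at random (p = 1/4):
A Type II error is failing to reject H₀ when H₀ is false.
Here that means concluding there is no evidence of ability when actually the subject performs better than chance.

A Type II error would mean concluding that the subject is guessing at random (p = 1/4) (or at least failing to establish that the subject performs better than chance) when in fact the subject performs better than chance.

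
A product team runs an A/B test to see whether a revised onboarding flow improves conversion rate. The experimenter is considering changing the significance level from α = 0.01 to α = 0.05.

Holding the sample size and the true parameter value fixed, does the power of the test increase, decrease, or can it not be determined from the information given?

With a larger α the critical value moves toward the center, so more of the Ha sampling distribution lies in the rejection region.
Since power = 1 − β and β decreases, power increases.

It increases.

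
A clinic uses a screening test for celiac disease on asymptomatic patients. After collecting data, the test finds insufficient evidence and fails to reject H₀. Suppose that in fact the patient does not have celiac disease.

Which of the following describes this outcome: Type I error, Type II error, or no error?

The conventional null hypothesis here is that the patient does not have celiac disease.
The test retained a true H₀ — the decision matches the true state.

No error (correct decision).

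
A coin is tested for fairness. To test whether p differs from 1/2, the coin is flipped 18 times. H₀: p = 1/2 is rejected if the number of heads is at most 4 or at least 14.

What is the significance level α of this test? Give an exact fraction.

253/8192

Under H₀, X ~ Binomial(18, 1/2); α is the probability of landing in either tail, P(X ≤ 4) + P(X ≥ 14).
The two tails are symmetric, so α = 2·(1 + 18 + 153 + 816 + 3060)/2^18 = 8096/262144 = 253/8192.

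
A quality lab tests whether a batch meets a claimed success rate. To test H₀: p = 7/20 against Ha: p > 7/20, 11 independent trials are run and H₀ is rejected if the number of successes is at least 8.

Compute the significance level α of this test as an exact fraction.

62680681273/5120000000000

Under H₀, S ~ Binomial(11, 7/20), and α = P(S ≥ 8).
Adding the binomial terms for j = 8 through 11 with p = 7/20 yields 62680681273/5120000000000.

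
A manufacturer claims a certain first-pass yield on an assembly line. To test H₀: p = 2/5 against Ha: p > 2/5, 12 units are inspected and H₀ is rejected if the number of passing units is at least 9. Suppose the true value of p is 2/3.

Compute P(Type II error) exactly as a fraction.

107515/177147

Under the alternative p = 2/3, S ~ Binomial(12, 2/3); β is the probability the test does not reject, P(S < 9).
Equivalently, β = 1 − P(S ≥ 9) = 107515/177147.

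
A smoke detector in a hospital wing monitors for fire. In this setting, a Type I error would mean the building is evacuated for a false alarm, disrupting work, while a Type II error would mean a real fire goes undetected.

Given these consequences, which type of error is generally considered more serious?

The Type II consequence (a real fire goes undetected) is more severe than the Type I consequence (the building is evacuated for a false alarm, disrupting work).

Type II error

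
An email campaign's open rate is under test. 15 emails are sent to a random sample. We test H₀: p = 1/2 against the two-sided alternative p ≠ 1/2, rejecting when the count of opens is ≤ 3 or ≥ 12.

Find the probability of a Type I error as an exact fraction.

9/256

The significance level is the null-hypothesis probability of the rejection region {≤3} ∪ {≥12}.
Each tail has probability (1 + 15 + 105 + 455)/32768; doubling gives α = 1152/32768 = 9/256.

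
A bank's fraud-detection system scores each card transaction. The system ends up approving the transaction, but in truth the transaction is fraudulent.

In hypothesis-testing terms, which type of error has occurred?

The null hypothesis here is that the transaction is legitimate.
'Approving the transaction' corresponds to failing to reject H₀.
H₀ was not rejected but H₀ is false — a Type II error (false negative).

Type II error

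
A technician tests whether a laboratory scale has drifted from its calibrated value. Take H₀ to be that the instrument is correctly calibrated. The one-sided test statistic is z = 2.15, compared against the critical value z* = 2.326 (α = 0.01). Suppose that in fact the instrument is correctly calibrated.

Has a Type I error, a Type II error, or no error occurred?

Neither — the decision is correct.

Since z = 2.15 ≤ z* = 2.326, H₀ is not rejected.
H₀ is true (actually the instrument is correctly calibrated).
The decision matches the true state — no error.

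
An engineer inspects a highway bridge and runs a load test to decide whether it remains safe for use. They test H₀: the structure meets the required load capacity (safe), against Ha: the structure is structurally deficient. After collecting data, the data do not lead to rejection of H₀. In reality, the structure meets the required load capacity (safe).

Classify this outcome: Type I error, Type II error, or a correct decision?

No error — this is a correct decision.

The test retained a true H₀ — the decision matches the true state.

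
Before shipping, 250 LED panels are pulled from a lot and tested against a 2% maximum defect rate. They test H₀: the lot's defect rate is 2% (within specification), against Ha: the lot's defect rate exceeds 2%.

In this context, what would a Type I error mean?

A Type I error would mean concluding that the lot's defect rate exceeds 2% when in fact the lot's defect rate is 2% (within specification).

A Type I error is rejecting H₀ when H₀ is true.
Here that means rejecting the lot and scrapping or reworking it when actually the lot's defect rate is 2% (within specification).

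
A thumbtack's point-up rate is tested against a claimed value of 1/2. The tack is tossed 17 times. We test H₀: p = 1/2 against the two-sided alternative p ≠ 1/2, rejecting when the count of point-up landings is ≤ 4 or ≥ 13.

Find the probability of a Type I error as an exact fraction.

1607/32768

The significance level is the null-hypothesis probability of the rejection region {≤4} ∪ {≥13}.
The two tails are symmetric, so α = 2·(1 + 17 + 136 + 680 + 2380)/2^17 = 6428/131072 = 1607/32768.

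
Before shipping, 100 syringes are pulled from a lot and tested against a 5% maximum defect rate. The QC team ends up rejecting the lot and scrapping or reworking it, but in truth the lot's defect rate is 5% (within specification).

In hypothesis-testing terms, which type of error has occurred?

Type I error

The null hypothesis here is that the lot's defect rate is 5% (within specification).
'Rejecting the lot and scrapping or reworking it' corresponds to rejecting H₀.
H₀ was rejected but H₀ is true — a Type I error (false positive).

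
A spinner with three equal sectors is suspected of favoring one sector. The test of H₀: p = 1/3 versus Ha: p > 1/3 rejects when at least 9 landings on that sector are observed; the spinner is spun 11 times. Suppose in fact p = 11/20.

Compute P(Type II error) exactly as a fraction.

Under the alternative p = 11/20, Y ~ Binomial(11, 11/20); β is the probability the test does not reject, P(Y < 9).
Summing C(11,j)·(11/20)^j·(9/20)^{11-j} for j = 0..8 gives 38288445266097/40960000000000.

38288445266097/40960000000000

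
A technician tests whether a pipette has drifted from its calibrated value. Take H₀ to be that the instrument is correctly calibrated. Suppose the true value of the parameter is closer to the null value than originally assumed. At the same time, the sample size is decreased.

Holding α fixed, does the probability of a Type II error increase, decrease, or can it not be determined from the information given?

It increases.

A smaller departure from H₀ means the test statistic under Ha is distributed closer to where it would be under H₀; rejection becomes less likely. Reducing n widens both sampling distributions, so the test has less ability to distinguish Ha from H₀. Both changes push β in the same direction.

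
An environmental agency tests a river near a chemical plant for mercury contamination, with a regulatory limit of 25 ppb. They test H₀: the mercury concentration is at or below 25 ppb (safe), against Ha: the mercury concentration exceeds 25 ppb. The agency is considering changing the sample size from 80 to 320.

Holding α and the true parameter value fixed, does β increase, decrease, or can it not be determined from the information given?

It decreases.

Increasing n separates the H₀ and Ha sampling distributions, so under Ha fewer outcomes land in the acceptance region.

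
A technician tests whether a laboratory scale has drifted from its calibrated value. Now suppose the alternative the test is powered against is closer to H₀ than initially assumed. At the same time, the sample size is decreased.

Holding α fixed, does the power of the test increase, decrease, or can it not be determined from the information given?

It decreases.

When the true parameter is near the null value, the test has a harder time distinguishing Ha from H₀. With less data the test statistic is noisier; under Ha, more outcomes land inside the acceptance region. Both changes push β in the same direction.
Since power = 1 − β and β increases, power decreases.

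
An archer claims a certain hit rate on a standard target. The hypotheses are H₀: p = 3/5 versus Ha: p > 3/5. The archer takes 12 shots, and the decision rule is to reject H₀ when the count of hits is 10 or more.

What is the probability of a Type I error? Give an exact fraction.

4074381/48828125

α = P(reject H₀ | H₀ true) = P(K ≥ 10 | p = 3/5), with K ~ Binomial(12, 3/5).
Adding the binomial terms for j = 10 through 12 with p = 3/5 yields 4074381/48828125.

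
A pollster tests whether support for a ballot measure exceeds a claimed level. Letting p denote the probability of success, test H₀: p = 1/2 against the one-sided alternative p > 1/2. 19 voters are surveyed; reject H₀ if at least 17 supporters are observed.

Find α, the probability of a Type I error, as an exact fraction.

The Type I error probability is α = P(Y ≥ 17) computed under H₀, where Y ~ Binomial(19, 1/2).
Summing the upper tail: (171 + 19 + 1) / 2^19 = 191/524288.

191/524288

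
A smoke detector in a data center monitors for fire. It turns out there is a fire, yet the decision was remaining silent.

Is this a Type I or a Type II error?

Type II error

The null hypothesis here is that there is no fire.
'Remaining silent' corresponds to failing to reject H₀.
H₀ was not rejected but H₀ is false — a Type II error (false negative).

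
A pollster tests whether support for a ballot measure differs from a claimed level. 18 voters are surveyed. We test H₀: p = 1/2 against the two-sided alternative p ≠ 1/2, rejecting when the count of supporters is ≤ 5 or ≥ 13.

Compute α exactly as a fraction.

1577/16384

The significance level is the null-hypothesis probability of the rejection region {≤5} ∪ {≥13}.
Each tail has probability (1 + 18 + 153 + 816 + 3060 + 8568)/262144; doubling gives α = 25232/262144 = 1577/16384.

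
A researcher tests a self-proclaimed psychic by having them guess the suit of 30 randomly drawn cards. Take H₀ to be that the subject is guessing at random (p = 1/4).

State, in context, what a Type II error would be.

A Type II error is failing to reject H₀ when H₀ is false.
Here that means concluding there is no evidence of ability when actually the subject performs better than chance.

A Type II error would mean concluding that the subject is guessing at random (p = 1/4) (or at least failing to establish that the subject performs better than chance) when in fact the subject performs better than chance.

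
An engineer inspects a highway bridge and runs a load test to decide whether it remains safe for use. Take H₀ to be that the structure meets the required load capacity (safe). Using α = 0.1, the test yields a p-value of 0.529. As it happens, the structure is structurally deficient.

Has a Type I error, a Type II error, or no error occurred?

Type II error

Since p = 0.529 ≥ α = 0.1, H₀ is not rejected.
H₀ is false (actually the structure is structurally deficient).
Failing to reject a false H₀ is a Type II error.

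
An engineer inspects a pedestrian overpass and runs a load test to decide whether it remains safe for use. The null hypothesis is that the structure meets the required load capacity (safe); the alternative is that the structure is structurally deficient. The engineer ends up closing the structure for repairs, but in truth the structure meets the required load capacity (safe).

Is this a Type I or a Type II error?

Type I error

'Closing the structure for repairs' corresponds to rejecting H₀.
H₀ was rejected but H₀ is true — a Type I error (false positive).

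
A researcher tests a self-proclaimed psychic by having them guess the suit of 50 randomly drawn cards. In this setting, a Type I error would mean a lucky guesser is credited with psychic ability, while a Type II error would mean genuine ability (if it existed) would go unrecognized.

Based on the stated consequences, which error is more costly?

Type I error

The Type I consequence (a lucky guesser is credited with psychic ability) is more severe than the Type II consequence (genuine ability (if it existed) would go unrecognized).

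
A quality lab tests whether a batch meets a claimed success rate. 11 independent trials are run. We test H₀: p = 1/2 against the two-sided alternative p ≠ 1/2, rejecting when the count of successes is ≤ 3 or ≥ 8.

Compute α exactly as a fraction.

α = P(Y ≤ 3 or Y ≥ 8 | p = 1/2), Y ~ Binomial(11, 1/2).
Each tail has probability (1 + 11 + 55 + 165)/2048; doubling gives α = 464/2048 = 29/128.

29/128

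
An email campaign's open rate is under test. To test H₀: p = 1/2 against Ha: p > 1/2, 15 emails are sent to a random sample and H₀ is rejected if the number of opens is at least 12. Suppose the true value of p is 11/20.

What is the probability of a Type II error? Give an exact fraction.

7844484964274060391/8192000000000000000

Under the alternative p = 11/20, X ~ Binomial(15, 11/20); β is the probability the test does not reject, P(X < 12).
Summing C(15,j)·(11/20)^j·(9/20)^{15-j} for j = 0..11 gives 7844484964274060391/8192000000000000000.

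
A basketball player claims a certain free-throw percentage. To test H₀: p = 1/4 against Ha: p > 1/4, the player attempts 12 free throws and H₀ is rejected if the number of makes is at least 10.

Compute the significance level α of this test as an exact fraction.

631/16777216

α = P(reject H₀ | H₀ true) = P(X ≥ 10 | p = 1/4), with X ~ Binomial(12, 1/4).
P(X ≥ 10) = Σ_{j=10}^{12} C(12,j)·(1/4)^j·(3/4)^{12-j} = 631/16777216.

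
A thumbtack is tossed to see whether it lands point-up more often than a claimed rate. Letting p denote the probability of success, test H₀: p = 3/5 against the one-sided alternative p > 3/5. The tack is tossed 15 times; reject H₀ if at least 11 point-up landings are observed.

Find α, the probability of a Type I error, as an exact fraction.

Under H₀, S ~ Binomial(15, 3/5), and α = P(S ≥ 11).
Summing C(15,j)(3/5)^j(2/5)^{15−j} for j = 11,…,15 gives 6630789357/30517578125.

6630789357/30517578125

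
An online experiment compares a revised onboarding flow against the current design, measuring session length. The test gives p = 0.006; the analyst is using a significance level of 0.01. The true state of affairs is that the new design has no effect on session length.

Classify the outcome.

The conventional null hypothesis is that the new design has no effect on session length.
Since p = 0.006 < α = 0.01, H₀ is rejected.
H₀ is true (actually the new design has no effect on session length).
Rejecting a true H₀ is a Type I error.

Type I error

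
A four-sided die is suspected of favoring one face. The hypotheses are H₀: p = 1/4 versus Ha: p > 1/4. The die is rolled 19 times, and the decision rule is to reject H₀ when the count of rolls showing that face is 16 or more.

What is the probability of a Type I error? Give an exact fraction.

1735/17179869184

α = P(reject H₀ | H₀ true) = P(S ≥ 16 | p = 1/4), with S ~ Binomial(19, 1/4).
Summing C(19,j)(1/4)^j(3/4)^{19−j} for j = 16,…,19 gives 1735/17179869184.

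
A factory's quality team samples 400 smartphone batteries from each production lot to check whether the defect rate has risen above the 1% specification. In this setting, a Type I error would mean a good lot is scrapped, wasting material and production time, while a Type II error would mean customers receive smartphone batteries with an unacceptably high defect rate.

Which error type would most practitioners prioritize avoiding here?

The Type II consequence (customers receive smartphone batteries with an unacceptably high defect rate) is more severe than the Type I consequence (a good lot is scrapped, wasting material and production time).

Type II error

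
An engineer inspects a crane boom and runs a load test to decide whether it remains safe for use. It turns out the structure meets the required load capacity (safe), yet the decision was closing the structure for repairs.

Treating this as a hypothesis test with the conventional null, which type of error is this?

The null hypothesis here is that the structure meets the required load capacity (safe).
'Closing the structure for repairs' corresponds to rejecting H₀.
H₀ was rejected but H₀ is true — a Type I error (false positive).

Type I error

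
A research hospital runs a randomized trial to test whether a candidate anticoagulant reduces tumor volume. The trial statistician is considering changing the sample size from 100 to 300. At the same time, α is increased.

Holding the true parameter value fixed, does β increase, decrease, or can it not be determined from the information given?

It decreases.

Increasing n separates the H₀ and Ha sampling distributions, so under Ha fewer outcomes land in the acceptance region. A larger α widens the rejection region, so when the alternative is true more outcomes lead to rejection — failing to reject becomes less likely. Both changes push β in the same direction.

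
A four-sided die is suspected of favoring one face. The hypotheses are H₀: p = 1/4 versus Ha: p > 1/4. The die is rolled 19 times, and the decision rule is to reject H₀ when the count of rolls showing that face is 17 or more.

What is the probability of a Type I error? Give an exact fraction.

Under H₀, K ~ Binomial(19, 1/4), and α = P(K ≥ 17).
Adding the binomial terms for j = 17 through 19 with p = 1/4 yields 1597/274877906944.

1597/274877906944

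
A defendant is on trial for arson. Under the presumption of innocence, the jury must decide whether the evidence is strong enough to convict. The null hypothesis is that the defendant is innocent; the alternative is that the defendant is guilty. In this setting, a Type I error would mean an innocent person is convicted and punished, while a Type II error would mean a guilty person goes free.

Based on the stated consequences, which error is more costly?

Type I error

The Type I consequence (an innocent person is convicted and punished) is more severe than the Type II consequence (a guilty person goes free).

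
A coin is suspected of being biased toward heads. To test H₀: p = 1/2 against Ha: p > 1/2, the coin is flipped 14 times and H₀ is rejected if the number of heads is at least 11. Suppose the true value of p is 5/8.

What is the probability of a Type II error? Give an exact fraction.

1830419739927/2199023255552

Under the alternative p = 5/8, K ~ Binomial(14, 5/8); β is the probability the test does not reject, P(K < 11).
Adding the binomial probabilities P(K=0)+…+P(K=10) at p = 5/8 gives 1830419739927/2199023255552.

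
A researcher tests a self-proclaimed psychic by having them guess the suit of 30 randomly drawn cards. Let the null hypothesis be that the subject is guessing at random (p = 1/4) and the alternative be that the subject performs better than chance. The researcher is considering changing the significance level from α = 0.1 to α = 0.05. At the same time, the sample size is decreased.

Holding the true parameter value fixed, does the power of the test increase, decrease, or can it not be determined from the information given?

Lowering α raises the bar for rejection; under Ha, the test now fails to reject on outcomes it previously would have rejected. With less data the test statistic is noisier; under Ha, more outcomes land inside the acceptance region. Both changes push β in the same direction.
Since power = 1 − β and β increases, power decreases.

It decreases.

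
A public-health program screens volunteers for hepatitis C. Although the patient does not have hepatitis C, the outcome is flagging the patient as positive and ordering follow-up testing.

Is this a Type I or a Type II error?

Type I error

The null hypothesis here is that the patient does not have hepatitis C.
'Flagging the patient as positive and ordering follow-up testing' corresponds to rejecting H₀.
H₀ was rejected but H₀ is true — a Type I error (false positive).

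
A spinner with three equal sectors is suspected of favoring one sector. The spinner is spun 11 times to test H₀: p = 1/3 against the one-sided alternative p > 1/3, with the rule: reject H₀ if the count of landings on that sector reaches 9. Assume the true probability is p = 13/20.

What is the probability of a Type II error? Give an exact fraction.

32762721984671/40960000000000

β = P(fail to reject H₀ | Ha true) = P(K ≤ 8 | p = 13/20), K ~ Binomial(11, 13/20).
Summing C(11,j)·(13/20)^j·(7/20)^{11-j} for j = 0..8 gives 32762721984671/40960000000000.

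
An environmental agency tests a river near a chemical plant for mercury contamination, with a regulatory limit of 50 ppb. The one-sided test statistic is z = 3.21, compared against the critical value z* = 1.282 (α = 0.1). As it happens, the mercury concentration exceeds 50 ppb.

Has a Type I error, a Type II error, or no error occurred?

No error (correct decision).

The conventional null hypothesis is that the mercury concentration is at or below 50 ppb (safe).
Since z = 3.21 > z* = 1.282, H₀ is rejected.
H₀ is false (actually the mercury concentration exceeds 50 ppb).
The decision matches the true state — no error.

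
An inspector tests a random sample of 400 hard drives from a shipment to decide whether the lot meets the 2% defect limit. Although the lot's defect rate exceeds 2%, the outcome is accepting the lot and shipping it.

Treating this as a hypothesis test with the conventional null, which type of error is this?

The null hypothesis here is that the lot's defect rate is 2% (within specification).
'Accepting the lot and shipping it' corresponds to failing to reject H₀.
H₀ was not rejected but H₀ is false — a Type II error (false negative).

Type II error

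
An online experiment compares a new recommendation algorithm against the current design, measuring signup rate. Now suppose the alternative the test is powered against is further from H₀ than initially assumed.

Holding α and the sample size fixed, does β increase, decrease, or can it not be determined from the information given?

The further the true parameter sits from the null value, the more of the Ha sampling distribution falls in the rejection region.

It decreases.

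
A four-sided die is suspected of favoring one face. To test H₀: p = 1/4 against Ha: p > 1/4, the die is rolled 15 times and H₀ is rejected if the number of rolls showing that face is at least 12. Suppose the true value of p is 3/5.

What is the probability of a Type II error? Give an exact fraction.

β = P(fail to reject H₀ | Ha true) = P(Y ≤ 11 | p = 3/5), Y ~ Binomial(15, 3/5).
Adding the binomial probabilities P(Y=0)+…+P(Y=11) at p = 3/5 gives 27755679248/30517578125.

27755679248/30517578125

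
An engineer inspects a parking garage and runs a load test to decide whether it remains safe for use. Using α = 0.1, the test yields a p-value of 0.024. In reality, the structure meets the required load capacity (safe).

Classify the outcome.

Type I error

The conventional null hypothesis is that the structure meets the required load capacity (safe).
Since p = 0.024 < α = 0.1, H₀ is rejected.
H₀ is true (actually the structure meets the required load capacity (safe)).
Rejecting a true H₀ is a Type I error.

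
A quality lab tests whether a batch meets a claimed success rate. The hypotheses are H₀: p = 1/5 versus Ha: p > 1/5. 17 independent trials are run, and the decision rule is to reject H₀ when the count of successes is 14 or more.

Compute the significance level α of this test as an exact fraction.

9153/152587890625

The Type I error probability is α = P(Y ≥ 14) computed under H₀, where Y ~ Binomial(17, 1/5).
Summing C(17,j)(1/5)^j(4/5)^{17−j} for j = 14,…,17 gives 9153/152587890625.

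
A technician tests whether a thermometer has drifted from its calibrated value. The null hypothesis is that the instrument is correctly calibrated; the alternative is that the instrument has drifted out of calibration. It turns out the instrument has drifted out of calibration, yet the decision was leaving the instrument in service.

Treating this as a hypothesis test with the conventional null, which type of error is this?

'Leaving the instrument in service' corresponds to failing to reject H₀.
H₀ was not rejected but H₀ is false — a Type II error (false negative).

Type II error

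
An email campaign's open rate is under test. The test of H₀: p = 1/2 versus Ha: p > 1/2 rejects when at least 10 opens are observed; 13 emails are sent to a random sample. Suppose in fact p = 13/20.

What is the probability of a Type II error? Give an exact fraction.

739046497348117/1024000000000000

β = P(fail to reject H₀ | Ha true) = P(K ≤ 9 | p = 13/20), K ~ Binomial(13, 13/20).
Adding the binomial probabilities P(K=0)+…+P(K=9) at p = 13/20 gives 739046497348117/1024000000000000.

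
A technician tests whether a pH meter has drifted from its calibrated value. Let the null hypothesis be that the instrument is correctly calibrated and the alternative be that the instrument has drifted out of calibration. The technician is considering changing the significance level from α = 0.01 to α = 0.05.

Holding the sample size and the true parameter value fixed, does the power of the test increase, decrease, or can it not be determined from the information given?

A larger α widens the rejection region, so when the alternative is true more outcomes lead to rejection — failing to reject becomes less likely.
Since power = 1 − β and β decreases, power increases.

It increases.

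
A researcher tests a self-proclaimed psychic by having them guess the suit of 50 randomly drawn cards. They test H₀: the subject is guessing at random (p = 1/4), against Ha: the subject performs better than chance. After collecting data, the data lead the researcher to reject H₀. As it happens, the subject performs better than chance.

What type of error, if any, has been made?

No error — this is a correct decision.

The test rejected a false H₀ — the decision matches the true state.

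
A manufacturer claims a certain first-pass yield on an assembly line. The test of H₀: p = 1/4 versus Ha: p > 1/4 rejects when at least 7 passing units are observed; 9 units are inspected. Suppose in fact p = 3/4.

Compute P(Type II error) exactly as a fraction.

β = P(fail to reject H₀ | Ha true) = P(K ≤ 6 | p = 3/4), K ~ Binomial(9, 3/4).
Equivalently, β = 1 − P(K ≥ 7) = 13085/32768.

13085/32768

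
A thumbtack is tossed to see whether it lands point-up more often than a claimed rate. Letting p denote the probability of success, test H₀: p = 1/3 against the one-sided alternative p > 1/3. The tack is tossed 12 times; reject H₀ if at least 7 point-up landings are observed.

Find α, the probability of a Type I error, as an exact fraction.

11771/177147

The Type I error probability is α = P(Y ≥ 7) computed under H₀, where Y ~ Binomial(12, 1/3).
Summing C(12,j)(1/3)^j(2/3)^{12−j} for j = 7,…,12 gives 11771/177147.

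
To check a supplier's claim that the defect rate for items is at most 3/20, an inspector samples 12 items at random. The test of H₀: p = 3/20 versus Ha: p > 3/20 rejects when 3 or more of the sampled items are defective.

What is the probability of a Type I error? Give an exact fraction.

The significance level is the probability, assuming p = 3/20, of seeing 3 or more defectives in 12 draws.
Computing the lower-tail complement: 1 − 602782176234251/819200000000000 = 216417823765749/819200000000000.

216417823765749/819200000000000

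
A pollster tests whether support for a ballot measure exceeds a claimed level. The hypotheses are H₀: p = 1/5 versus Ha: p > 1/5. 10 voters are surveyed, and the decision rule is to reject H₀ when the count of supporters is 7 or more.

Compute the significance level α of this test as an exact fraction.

α = P(reject H₀ | H₀ true) = P(S ≥ 7 | p = 1/5), with S ~ Binomial(10, 1/5).
Adding the binomial terms for j = 7 through 10 with p = 1/5 yields 8441/9765625.

8441/9765625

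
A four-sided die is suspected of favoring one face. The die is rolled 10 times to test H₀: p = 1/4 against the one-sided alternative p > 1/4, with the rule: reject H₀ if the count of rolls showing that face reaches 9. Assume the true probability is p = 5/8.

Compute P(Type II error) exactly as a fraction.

1005382449/1073741824

β = P(fail to reject H₀ | Ha true) = P(S ≤ 8 | p = 5/8), S ~ Binomial(10, 5/8).
Equivalently, β = 1 − P(S ≥ 9) = 1005382449/1073741824.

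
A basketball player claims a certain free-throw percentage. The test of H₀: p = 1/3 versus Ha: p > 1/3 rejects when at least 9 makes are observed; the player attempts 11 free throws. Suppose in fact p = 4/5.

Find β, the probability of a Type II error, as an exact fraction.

3736313/9765625

A Type II error is failing to reject when Ha holds: with p = 4/5, β = P(Y ≤ 8).
Equivalently, β = 1 − P(Y ≥ 9) = 3736313/9765625.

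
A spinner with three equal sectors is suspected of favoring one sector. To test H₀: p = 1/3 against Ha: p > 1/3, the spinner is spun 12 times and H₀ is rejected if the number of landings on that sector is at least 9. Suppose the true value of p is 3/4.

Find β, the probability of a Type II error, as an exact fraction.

5892517/16777216

A Type II error is failing to reject when Ha holds: with p = 3/4, β = P(K ≤ 8).
Adding the binomial probabilities P(K=0)+…+P(K=8) at p = 3/4 gives 5892517/16777216.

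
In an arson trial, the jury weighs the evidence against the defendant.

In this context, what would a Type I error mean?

With the conventional null hypothesis that the defendant is innocent:
A Type I error is rejecting H₀ when H₀ is true.
Here that means convicting the defendant when actually the defendant is innocent.

A Type I error would mean concluding that the defendant is guilty when in fact the defendant is innocent.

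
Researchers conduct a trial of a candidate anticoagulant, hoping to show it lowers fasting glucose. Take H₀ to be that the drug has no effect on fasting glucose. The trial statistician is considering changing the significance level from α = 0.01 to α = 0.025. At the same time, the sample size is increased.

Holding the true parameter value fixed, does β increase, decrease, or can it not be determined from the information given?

Relaxing α lowers the evidence threshold; under Ha, outcomes that previously fell short now trigger rejection. A larger sample reduces the standard error, pulling the sampling distribution under Ha further from the non-rejection region. Both changes push β in the same direction.

It decreases.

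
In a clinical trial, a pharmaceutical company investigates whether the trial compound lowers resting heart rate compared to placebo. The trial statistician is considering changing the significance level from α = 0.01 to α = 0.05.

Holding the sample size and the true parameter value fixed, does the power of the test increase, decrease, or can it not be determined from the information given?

A larger α widens the rejection region, so when the alternative is true more outcomes lead to rejection — failing to reject becomes less likely.
Since power = 1 − β and β decreases, power increases.

It increases.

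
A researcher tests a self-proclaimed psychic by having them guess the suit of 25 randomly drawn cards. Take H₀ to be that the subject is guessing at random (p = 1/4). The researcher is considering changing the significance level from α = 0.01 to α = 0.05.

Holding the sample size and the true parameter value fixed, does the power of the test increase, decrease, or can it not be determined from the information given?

Relaxing α lowers the evidence threshold; under Ha, outcomes that previously fell short now trigger rejection.
Since power = 1 − β and β decreases, power increases.

It increases.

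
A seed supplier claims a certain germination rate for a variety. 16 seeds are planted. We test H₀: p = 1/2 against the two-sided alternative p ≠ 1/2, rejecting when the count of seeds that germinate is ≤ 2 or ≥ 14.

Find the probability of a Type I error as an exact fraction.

137/32768

α = P(Y ≤ 2 or Y ≥ 14 | p = 1/2), Y ~ Binomial(16, 1/2).
Each tail has probability (1 + 16 + 120)/65536; doubling gives α = 274/65536 = 137/32768.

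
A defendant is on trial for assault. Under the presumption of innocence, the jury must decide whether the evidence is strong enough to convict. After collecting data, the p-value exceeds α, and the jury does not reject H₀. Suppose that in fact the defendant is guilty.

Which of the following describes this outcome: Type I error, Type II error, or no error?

Type II error

The conventional null hypothesis here is that the defendant is innocent.
H₀ was not rejected, but H₀ is actually false.
Failing to reject a false null hypothesis is a Type II error (false negative).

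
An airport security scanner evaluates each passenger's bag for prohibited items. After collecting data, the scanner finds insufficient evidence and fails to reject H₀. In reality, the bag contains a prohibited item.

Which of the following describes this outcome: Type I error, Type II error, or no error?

Type II error

The conventional null hypothesis here is that the bag contains no prohibited items.
H₀ was not rejected, but H₀ is actually false.
Failing to reject a false null hypothesis is a Type II error (false negative).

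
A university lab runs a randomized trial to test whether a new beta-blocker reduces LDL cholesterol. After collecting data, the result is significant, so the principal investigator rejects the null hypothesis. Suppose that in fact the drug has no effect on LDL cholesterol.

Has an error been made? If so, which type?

Type I error

The conventional null hypothesis here is that the drug has no effect on LDL cholesterol.
H₀ was rejected, but H₀ is actually true.
Rejecting a true null hypothesis is a Type I error (false positive).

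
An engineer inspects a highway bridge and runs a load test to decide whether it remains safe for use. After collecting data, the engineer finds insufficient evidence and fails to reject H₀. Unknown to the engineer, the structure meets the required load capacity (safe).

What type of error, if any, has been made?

No error (correct decision).

The conventional null hypothesis here is that the structure meets the required load capacity (safe).
The test retained a true H₀ — the decision matches the true state.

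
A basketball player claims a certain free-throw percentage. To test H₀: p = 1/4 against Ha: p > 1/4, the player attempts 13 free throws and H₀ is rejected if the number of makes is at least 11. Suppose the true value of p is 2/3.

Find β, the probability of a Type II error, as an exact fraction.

β = P(fail to reject H₀ | Ha true) = P(X ≤ 10 | p = 2/3), X ~ Binomial(13, 2/3).
Equivalently, β = 1 − P(X ≥ 11) = 50857/59049.

50857/59049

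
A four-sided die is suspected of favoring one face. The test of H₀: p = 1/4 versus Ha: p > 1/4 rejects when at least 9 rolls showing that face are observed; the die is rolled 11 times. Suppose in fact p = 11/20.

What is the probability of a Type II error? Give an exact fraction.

38288445266097/40960000000000

Under the alternative p = 11/20, S ~ Binomial(11, 11/20); β is the probability the test does not reject, P(S < 9).
Equivalently, β = 1 − P(S ≥ 9) = 38288445266097/40960000000000.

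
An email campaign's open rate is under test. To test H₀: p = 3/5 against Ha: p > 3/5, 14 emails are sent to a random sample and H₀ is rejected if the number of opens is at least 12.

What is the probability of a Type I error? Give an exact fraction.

The Type I error probability is α = P(X ≥ 12) computed under H₀, where X ~ Binomial(14, 3/5).
P(X ≥ 12) = Σ_{j=12}^{14} C(14,j)·(3/5)^j·(2/5)^{14-j} = 242868537/6103515625.

242868537/6103515625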